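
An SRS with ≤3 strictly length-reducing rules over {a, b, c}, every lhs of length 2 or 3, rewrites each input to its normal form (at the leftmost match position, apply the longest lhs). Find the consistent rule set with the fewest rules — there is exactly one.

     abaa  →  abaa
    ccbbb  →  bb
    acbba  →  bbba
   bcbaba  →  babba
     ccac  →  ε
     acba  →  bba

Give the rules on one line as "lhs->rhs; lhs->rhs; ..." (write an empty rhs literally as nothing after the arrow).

  | abaa
  | ccbbb => bb
  | acbba => bbba
  | bcbaba => babba

ac->b; cba->ab; ccb->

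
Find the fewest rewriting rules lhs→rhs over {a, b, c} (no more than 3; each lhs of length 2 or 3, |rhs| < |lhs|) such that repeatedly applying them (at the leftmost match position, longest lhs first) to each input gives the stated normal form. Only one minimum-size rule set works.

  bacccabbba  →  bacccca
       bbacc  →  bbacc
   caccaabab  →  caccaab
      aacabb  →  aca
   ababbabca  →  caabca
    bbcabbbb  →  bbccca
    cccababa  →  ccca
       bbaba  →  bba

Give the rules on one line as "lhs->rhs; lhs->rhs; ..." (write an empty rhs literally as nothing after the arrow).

aac->a; aba->a; abb->ca

  | bacccabbba => baccccaba => bacccca
  | bbacc
  | caccaabab => caccaab
  | aacabb => aabb => aca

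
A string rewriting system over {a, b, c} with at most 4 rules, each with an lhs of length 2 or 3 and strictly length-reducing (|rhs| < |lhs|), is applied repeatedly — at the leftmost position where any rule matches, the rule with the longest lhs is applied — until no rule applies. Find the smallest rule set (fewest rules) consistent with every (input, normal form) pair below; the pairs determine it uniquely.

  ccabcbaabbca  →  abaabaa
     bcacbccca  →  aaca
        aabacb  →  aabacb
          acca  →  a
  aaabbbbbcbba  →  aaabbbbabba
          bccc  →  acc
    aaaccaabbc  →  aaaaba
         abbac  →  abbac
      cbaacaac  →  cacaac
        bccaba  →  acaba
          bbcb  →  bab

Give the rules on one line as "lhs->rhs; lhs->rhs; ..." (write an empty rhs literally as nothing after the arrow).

bc->a; cba->c; cca->

  | ccabcbaabbca => bcbaabbca => abaabbca => abaabaa
  | bcacbccca => aacbccca => aacacca => aaca
  | aabacb
  | acca => a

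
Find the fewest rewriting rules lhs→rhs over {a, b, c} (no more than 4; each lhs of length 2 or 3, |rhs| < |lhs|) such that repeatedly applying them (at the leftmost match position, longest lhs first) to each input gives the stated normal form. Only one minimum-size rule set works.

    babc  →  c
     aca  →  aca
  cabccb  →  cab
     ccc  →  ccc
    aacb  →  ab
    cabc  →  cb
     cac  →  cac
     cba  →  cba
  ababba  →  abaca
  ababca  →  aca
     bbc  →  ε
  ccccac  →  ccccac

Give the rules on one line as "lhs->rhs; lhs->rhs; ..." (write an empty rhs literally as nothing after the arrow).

  | babc => baa => bb => c
  | aca
  | cabccb => caacb => cbcb => cab
  | ccc

aa->b; bb->c; bbc->; bc->a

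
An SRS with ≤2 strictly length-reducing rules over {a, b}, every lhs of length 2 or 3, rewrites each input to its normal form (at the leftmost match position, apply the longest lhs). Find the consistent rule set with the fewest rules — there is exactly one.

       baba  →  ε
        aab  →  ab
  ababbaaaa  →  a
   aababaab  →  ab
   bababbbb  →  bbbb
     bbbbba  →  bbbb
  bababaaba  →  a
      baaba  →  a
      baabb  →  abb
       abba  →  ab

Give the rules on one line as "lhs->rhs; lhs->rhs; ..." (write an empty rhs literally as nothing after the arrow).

  | baba => ba => ε
  | aab => ab
  | ababbaaaa => abbaaaa => abaaa => aaa => aa => a
  | aababaab => ababaab => abaab => aab => ab

aa->a; ba->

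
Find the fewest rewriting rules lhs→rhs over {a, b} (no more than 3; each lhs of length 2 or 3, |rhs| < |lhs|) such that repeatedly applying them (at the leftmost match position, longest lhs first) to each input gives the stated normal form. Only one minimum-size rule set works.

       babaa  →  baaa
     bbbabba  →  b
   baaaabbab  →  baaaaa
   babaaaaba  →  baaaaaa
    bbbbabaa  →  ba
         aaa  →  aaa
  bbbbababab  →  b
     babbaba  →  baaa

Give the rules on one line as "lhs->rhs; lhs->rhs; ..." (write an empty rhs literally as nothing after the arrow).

  | babaa => baaa
  | bbbabba => bbba => b
  | baaaabbab => baaaabab => baaaaab => baaaaa
  | babaaaaba => baaaaaba => baaaaaa

ab->a; bba->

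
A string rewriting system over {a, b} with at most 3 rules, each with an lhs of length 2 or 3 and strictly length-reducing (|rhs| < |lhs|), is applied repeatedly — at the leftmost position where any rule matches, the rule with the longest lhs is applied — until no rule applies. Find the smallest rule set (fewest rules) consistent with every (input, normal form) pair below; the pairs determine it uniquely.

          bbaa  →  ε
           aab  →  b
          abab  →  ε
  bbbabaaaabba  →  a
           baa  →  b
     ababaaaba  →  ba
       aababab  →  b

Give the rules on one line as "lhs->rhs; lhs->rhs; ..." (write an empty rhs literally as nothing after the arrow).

  | bbaa => aa => ε
  | aab => b
  | abab => bab => bb => ε
  | bbbabaaaabba => babaaaabba => bbaaaabba => aaaabba => aabba => bba => a

aa->; ab->b; bb->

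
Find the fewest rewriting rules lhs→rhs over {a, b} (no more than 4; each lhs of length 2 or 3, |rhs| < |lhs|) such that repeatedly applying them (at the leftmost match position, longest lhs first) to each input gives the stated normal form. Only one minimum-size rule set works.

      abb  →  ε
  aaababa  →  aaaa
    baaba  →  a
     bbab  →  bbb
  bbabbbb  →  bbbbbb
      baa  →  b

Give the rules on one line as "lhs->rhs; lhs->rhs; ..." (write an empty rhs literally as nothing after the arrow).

abb->; ba->b; bab->; bba->bb

  | abb => ε
  | aaababa => aaaa
  | baaba => baba => a
  | bbab => bbb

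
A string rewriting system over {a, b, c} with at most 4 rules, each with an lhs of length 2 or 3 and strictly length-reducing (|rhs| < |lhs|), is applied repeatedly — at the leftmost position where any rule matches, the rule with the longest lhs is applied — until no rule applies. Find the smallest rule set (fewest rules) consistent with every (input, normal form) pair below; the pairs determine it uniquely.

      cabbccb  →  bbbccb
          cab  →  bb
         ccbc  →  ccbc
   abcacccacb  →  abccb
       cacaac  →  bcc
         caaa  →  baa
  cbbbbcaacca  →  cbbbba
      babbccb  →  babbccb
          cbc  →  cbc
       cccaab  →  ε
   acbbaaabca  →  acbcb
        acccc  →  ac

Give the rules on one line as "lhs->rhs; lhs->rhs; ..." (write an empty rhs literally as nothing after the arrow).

  | cabbccb => bbbccb
  | cab => bb
  | ccbc
  | abcacccacb => abbcccacb => abbacb => abccb

aab->; bac->cc; ca->b; ccc->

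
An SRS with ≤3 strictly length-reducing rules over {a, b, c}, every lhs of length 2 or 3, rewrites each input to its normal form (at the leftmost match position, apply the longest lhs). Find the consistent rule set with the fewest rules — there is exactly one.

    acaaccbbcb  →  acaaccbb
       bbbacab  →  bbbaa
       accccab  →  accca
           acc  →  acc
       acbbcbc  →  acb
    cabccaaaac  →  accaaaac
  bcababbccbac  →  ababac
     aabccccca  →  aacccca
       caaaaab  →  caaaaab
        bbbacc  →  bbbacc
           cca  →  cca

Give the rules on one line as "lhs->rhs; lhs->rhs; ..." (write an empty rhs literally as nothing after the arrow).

bc->; cab->a

  | acaaccbbcb => acaaccbb
  | bbbacab => bbbaa
  | accccab => accca
  | acc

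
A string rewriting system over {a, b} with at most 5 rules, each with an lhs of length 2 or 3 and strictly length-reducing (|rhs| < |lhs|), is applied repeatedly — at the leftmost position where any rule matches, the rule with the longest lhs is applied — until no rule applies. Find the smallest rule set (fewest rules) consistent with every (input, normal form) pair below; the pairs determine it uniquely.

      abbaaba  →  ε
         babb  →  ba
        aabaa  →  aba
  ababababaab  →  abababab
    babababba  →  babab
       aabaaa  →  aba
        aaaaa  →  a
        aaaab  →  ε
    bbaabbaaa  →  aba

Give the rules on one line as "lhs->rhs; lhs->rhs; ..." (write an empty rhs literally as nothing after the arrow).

  | abbaaba => aababa => bbaba => abba => aab => bb => ε
  | babb => ba
  | aabaa => bbaa => aba
  | ababababaab => ababababbb => abababab

aa->a; aab->bb; bb->; bba->ab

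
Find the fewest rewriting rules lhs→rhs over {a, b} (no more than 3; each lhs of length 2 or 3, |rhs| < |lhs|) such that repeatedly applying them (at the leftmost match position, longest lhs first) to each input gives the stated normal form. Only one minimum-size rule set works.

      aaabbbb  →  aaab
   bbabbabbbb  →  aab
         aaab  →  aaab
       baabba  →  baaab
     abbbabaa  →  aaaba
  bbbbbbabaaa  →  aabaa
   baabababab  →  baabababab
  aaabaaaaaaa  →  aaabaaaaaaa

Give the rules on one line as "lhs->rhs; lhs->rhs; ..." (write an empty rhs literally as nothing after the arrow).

  | aaabbbb => aaabbb => aaabb => aaab
  | bbabbabbbb => abbbabbbb => abbabbbb => aabbbbb => aabbbb => aabbb => aabb => aab
  | aaab
  | baabba => baaab

bb->b; bba->ab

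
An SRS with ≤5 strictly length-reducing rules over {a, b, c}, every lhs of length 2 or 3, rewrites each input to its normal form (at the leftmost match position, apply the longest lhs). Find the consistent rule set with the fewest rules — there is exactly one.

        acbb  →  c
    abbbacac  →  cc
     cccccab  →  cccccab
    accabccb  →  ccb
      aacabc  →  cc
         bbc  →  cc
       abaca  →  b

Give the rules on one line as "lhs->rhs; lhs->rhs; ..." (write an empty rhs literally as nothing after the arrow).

  | acbb => bb => c
  | abbbacac => acbacac => bacac => bcbc => cbc => cc
  | cccccab
  | accabccb => cabccb => caccb => ccb

ac->; aca->cb; bb->c; bc->c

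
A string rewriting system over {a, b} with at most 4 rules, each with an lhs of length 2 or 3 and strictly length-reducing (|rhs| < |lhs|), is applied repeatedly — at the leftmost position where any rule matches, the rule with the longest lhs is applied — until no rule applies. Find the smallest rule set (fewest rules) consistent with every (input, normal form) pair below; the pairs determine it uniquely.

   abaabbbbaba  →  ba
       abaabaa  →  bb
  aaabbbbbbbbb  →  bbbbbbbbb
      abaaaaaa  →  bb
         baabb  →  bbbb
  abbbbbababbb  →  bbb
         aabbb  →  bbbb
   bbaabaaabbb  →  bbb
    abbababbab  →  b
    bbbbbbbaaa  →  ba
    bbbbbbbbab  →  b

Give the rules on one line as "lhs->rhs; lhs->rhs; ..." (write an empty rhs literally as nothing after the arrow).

  | abaabbbbaba => aabbbbaba => bbbbbaba => bbbbaba => bbbaba => bbaba => baba => ba
  | abaabaa => aabaa => bbaa => baa => bb
  | aaabbbbbbbbb => babbbbbbbbb => bbbbbbbbb
  | abaaaaaa => aaaaaa => baaaa => bbaa => baa => bb

aa->b; ab->; bba->ba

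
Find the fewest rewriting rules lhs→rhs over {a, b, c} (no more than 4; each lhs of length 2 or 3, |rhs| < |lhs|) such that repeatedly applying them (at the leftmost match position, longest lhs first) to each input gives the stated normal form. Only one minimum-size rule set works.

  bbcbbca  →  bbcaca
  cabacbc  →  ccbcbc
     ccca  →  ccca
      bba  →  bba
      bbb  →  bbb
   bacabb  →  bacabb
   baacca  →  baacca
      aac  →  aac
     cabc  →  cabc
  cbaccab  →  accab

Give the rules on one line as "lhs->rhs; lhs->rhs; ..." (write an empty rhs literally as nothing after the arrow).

aba->cb; cba->a; cbb->ca

  | bbcbbca => bbcaca
  | cabacbc => ccbcbc
  | ccca
  | bba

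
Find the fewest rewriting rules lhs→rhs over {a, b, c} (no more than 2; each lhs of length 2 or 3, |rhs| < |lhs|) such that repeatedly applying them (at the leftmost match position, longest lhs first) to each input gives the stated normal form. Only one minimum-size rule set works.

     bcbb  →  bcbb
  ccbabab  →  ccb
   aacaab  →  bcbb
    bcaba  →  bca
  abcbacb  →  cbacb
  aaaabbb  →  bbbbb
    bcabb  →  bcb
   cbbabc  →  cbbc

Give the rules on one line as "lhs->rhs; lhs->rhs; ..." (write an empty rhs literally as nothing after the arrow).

  | bcbb
  | ccbabab => ccbab => ccb
  | aacaab => bcaab => bcbb
  | bcaba => bca

aa->b; ab->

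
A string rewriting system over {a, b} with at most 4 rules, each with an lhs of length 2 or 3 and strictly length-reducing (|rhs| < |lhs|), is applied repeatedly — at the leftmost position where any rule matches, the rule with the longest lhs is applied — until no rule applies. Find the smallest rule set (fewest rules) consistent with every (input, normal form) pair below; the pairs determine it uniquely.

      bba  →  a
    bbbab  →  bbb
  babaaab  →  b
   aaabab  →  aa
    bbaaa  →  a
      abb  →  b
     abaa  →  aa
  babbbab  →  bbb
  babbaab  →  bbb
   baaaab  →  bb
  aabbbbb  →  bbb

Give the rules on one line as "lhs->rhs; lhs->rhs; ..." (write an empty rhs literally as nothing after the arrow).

  | bba => ba => a
  | bbbab => bbb
  | babaaab => baaab => bab => b
  | aaabab => aaab => aa

ab->; ba->a; baa->b; bab->b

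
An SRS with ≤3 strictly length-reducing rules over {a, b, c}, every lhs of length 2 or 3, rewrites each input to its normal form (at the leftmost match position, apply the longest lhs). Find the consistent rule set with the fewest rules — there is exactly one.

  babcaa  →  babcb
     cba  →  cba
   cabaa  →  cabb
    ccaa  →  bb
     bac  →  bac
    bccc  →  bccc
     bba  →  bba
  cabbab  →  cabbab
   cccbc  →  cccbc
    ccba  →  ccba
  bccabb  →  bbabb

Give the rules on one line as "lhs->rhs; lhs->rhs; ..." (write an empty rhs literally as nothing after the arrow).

aa->b; cca->ba

  | babcaa => babcb
  | cba
  | cabaa => cabb
  | ccaa => baa => bb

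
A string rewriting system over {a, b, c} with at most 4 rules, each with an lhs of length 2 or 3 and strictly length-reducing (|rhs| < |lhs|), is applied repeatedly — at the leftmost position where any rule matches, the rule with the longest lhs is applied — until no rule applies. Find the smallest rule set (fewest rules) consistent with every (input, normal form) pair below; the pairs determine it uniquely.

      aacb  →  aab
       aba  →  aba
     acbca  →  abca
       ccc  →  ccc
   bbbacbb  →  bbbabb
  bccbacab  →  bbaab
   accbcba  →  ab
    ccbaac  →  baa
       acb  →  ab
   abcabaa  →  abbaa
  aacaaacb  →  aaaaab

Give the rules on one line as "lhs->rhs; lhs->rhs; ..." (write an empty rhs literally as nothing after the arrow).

  | aacb => aab
  | aba
  | acbca => abca
  | ccc

ac->a; cab->b; cba->; ccb->b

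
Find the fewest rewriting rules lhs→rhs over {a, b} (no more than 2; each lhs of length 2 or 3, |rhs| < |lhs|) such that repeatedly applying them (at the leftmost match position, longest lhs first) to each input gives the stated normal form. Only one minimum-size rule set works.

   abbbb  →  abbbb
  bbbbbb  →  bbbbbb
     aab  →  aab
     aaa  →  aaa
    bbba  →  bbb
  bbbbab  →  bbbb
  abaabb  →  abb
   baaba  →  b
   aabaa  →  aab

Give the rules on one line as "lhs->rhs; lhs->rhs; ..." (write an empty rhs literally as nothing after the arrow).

  | abbbb
  | bbbbbb
  | aab
  | aaa

ba->b; bab->b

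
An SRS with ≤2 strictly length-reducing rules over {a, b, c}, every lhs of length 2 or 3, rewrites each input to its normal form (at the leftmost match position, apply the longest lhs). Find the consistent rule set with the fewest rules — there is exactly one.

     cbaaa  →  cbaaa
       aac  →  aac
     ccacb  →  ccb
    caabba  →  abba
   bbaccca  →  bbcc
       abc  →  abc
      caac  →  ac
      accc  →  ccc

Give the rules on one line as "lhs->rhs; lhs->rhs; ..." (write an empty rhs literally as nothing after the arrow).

acc->cc; ca->

  | cbaaa
  | aac
  | ccacb => ccb
  | caabba => abba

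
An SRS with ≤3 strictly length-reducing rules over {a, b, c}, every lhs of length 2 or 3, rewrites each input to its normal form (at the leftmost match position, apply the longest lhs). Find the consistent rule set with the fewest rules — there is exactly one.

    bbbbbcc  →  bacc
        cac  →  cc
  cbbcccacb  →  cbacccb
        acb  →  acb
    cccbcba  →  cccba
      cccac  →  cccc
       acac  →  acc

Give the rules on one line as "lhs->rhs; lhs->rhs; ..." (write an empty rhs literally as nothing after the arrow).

  | bbbbbcc => bbbbac => bbccc => bacc
  | cac => cc
  | cbbcccacb => cbaccacb => cbacccb
  | acb

bba->cc; bc->a; ca->c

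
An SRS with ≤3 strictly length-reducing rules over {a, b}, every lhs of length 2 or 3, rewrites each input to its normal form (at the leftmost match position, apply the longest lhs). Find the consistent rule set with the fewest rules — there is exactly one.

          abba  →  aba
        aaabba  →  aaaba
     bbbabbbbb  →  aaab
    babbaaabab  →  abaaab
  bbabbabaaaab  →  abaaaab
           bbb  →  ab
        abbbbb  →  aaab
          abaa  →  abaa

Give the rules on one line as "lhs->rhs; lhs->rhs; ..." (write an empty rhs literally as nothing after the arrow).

bab->bb; bb->b; bbb->ab

  | abba => aba
  | aaabba => aaaba
  | bbbabbbbb => ababbbbb => abbbbbb => aabbbb => aaabb => aaab
  | babbaaabab => bbbaaabab => abaaabab => abaaabb => abaaab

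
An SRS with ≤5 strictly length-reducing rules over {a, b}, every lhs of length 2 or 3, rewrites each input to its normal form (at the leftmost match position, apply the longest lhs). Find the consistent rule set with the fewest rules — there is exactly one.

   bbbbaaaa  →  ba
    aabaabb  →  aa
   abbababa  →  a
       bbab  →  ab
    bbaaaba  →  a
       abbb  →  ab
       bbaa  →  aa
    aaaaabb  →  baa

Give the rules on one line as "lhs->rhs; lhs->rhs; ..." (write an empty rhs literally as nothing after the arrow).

aaa->b; aab->aa; bab->aa; bb->

  | bbbbaaaa => bbaaaa => aaaa => ba
  | aabaabb => aaaabb => babb => aab => aa
  | abbababa => aababa => aaaba => bba => a
  | bbab => ab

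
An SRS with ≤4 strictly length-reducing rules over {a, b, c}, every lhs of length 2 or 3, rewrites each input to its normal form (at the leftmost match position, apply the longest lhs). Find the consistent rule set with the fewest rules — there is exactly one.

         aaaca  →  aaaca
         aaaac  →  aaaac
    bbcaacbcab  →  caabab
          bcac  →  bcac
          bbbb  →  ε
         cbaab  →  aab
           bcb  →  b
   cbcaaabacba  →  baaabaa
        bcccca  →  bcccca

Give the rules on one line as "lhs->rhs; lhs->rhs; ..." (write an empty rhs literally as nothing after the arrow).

bb->; cb->; cbc->b

  | aaaca
  | aaaac
  | bbcaacbcab => caacbcab => caabab
  | bcac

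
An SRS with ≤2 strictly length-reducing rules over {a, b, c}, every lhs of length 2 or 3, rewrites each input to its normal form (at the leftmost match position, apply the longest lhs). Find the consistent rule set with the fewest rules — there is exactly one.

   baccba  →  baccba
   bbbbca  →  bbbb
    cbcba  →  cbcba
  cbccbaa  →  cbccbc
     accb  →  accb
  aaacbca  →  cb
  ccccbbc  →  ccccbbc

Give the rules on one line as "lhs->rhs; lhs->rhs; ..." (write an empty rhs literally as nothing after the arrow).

  | baccba
  | bbbbca => bbbb
  | cbcba
  | cbccbaa => cbccbc

aa->c; ca->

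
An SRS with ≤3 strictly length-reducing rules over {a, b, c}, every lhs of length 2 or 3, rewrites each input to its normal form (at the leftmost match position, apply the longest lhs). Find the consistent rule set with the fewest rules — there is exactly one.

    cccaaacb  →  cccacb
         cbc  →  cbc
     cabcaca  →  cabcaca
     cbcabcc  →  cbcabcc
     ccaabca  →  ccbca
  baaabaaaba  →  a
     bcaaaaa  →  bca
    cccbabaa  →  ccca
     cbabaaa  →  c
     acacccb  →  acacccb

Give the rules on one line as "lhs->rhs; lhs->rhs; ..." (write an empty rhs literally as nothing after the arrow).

aa->; ba->a

  | cccaaacb => cccacb
  | cbc
  | cabcaca
  | cbcabcc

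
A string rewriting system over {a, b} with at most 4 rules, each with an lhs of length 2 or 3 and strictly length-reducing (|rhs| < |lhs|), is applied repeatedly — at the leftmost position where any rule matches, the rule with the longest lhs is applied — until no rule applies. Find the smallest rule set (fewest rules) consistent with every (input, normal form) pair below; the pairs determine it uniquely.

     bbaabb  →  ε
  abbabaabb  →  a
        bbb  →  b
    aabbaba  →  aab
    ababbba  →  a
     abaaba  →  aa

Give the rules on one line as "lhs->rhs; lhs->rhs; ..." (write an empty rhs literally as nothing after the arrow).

  | bbaabb => babb => bb => ε
  | abbabaabb => abbaabb => ababb => abb => a
  | bbb => b
  | aabbaba => aabba => aab

ba->; bb->; bba->b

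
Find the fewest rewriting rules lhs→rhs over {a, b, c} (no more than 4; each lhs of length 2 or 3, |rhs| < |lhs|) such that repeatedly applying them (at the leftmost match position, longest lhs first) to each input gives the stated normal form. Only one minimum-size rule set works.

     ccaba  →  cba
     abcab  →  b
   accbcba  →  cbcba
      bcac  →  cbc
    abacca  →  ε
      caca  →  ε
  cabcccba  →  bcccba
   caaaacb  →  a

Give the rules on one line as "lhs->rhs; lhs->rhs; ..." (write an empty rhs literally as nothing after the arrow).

  | ccaba => cba
  | abcab => cab => b
  | accbcba => cbcba
  | bcac => cbc

ab->; ac->; bca->cb; ca->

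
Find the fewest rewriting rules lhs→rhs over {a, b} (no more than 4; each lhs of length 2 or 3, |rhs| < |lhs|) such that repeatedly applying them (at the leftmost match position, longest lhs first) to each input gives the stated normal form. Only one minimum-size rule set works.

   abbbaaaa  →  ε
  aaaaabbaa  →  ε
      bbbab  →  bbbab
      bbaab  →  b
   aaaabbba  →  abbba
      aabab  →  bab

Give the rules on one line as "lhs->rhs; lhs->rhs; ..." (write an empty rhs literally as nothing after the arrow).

  | abbbaaaa => abbaaaa => abaaaa => aaaaa => aa => ε
  | aaaaabbaa => aabbaa => bbaa => baa => aa => ε
  | bbbab
  | bbaab => baab => aab => b

aa->; aaa->; baa->aa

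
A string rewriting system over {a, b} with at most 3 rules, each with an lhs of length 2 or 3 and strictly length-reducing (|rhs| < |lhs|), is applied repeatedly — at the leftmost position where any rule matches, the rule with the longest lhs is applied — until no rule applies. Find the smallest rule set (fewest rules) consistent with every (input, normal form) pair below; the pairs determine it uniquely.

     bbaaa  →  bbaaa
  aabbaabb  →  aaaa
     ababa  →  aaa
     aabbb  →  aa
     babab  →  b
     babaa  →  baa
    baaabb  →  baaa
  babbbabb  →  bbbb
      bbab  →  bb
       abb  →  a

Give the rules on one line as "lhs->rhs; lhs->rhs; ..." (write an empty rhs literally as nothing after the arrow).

  | bbaaa
  | aabbaabb => aabaabb => aaaabb => aaaab => aaaa
  | ababa => aaba => aaa
  | aabbb => aabb => aab => aa

ab->a; bab->b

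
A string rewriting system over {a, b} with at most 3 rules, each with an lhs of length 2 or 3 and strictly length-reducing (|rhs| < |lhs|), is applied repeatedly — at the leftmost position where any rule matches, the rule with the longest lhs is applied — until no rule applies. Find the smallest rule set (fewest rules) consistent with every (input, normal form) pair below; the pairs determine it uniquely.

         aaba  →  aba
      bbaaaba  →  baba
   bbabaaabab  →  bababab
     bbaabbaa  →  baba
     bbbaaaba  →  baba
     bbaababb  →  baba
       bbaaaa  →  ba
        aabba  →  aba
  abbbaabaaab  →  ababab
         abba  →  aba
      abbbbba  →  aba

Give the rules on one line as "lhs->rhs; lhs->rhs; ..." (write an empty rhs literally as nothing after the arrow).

  | aaba => aba
  | bbaaaba => baaaba => baaba => baba
  | bbabaaabab => babaaabab => babaabab => bababab
  | bbaabbaa => baabbaa => babbaa => babaa => baba

aa->a; bb->; bba->ba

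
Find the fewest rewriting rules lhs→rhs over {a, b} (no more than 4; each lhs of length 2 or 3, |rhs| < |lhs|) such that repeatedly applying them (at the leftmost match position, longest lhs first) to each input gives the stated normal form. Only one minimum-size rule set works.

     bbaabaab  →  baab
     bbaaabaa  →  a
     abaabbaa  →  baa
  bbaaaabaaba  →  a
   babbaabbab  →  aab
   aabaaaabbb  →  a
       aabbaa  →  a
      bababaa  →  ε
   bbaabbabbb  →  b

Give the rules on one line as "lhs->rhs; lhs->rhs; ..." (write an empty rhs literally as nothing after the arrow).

  | bbaabaab => aaabaab => baab
  | bbaaabaa => aaaabaa => abaa => a
  | abaabbaa => abbaa => baa
  | bbaaaabaaba => aaaaabaaba => aabaaba => aaba => a

aaa->; aba->; abb->b; bb->a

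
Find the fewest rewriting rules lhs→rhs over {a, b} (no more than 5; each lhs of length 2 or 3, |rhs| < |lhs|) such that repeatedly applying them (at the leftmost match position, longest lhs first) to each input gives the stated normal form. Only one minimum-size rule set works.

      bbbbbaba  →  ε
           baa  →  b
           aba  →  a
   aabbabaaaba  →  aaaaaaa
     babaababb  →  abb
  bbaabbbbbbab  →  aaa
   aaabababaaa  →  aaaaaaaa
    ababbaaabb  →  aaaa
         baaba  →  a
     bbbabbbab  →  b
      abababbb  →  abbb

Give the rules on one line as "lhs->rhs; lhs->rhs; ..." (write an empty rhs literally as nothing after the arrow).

aab->aa; ba->; baa->b; bba->a

  | bbbbbaba => bbbaba => baba => ba => ε
  | baa => b
  | aba => a
  | aabbabaaaba => aababaaaba => aaabaaaba => aaaaaaba => aaaaaaa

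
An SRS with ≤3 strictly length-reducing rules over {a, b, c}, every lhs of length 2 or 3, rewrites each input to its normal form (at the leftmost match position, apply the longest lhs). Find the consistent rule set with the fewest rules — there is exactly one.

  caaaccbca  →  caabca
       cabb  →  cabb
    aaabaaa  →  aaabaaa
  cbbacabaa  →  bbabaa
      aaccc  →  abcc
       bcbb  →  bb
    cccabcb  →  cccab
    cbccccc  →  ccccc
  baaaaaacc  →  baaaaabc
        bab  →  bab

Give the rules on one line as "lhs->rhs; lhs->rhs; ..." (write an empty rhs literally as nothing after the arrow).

  | caaaccbca => caabcbca => caabca
  | cabb
  | aaabaaa
  | cbbacabaa => bacabaa => bbabaa

ac->b; cb->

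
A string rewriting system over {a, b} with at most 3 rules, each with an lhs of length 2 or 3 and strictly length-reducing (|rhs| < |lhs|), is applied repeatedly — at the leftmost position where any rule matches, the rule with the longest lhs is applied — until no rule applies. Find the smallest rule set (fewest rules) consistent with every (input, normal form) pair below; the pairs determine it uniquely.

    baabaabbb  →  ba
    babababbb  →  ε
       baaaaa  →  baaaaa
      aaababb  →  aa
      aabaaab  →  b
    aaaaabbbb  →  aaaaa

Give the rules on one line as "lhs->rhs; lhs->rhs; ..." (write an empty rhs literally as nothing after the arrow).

aba->bb; bb->; bba->b

  | baabaabbb => babbabbb => babbbb => babb => ba
  | babababbb => bbbbabbb => bbabbb => bbbb => bb => ε
  | baaaaa
  | aaababb => aabbbb => aabb => aa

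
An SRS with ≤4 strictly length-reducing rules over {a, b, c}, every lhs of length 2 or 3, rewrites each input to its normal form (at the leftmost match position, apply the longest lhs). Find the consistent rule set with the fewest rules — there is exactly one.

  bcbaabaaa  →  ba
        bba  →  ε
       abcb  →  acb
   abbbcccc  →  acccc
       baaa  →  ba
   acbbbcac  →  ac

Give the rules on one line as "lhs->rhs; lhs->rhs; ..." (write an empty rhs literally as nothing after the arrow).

aa->; ab->a; bb->a; ca->

  | bcbaabaaa => bcbbaaa => bcaaaa => baaa => ba
  | bba => aa => ε
  | abcb => acb
  | abbbcccc => abbcccc => abcccc => acccc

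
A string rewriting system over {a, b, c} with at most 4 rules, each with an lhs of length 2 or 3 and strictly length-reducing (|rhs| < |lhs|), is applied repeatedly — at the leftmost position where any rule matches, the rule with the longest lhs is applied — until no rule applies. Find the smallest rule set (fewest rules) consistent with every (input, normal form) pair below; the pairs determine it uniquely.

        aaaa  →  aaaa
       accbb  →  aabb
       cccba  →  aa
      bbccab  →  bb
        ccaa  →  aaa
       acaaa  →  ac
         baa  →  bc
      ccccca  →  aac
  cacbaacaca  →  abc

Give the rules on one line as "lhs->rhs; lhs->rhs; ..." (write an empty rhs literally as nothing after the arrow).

baa->bc; ca->c; cb->; cc->a

  | aaaa
  | accbb => aabb
  | cccba => acba => aa
  | bbccab => bbaab => bbcb => bb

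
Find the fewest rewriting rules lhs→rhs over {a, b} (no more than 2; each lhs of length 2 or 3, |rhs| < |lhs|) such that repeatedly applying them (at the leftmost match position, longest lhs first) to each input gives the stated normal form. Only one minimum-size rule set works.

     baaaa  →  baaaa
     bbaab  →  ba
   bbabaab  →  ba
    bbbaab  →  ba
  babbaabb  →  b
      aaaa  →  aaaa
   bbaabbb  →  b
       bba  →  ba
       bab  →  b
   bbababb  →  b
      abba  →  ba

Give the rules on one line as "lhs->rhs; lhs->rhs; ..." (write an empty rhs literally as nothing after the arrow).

  | baaaa
  | bbaab => baab => ba
  | bbabaab => babaab => baab => ba
  | bbbaab => bbaab => baab => ba

ab->; bb->b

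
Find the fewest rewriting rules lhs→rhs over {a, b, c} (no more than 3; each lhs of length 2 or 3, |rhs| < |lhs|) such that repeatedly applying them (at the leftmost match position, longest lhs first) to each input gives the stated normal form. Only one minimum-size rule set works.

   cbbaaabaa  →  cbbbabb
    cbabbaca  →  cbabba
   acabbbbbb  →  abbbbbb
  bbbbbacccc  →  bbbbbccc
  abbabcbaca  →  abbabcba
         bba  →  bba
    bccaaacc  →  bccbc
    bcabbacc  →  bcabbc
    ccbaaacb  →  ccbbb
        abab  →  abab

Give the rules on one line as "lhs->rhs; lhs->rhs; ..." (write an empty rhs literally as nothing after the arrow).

  | cbbaaabaa => cbbbabaa => cbbbabb
  | cbabbaca => cbabba
  | acabbbbbb => abbbbbb
  | bbbbbacccc => bbbbbccc

aa->b; ac->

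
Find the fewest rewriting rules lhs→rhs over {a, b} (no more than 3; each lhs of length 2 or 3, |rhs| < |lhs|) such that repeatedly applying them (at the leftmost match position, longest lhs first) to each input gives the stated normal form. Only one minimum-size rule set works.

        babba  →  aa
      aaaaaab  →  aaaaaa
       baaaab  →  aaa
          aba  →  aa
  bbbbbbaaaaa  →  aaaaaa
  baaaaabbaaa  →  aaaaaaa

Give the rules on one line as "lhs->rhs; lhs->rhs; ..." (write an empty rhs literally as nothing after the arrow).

  | babba => bba => aa
  | aaaaaab => aaaaaa
  | baaaab => aaab => aaa
  | aba => aa

ab->a; ba->; bb->a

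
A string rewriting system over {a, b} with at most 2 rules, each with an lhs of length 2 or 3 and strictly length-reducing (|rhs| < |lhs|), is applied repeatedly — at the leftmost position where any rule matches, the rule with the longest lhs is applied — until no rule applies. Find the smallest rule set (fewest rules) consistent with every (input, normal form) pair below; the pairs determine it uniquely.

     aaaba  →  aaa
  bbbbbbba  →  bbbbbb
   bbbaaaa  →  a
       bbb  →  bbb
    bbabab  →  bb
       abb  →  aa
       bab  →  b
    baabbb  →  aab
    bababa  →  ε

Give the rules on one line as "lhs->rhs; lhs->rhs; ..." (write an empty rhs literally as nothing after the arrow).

abb->aa; ba->

  | aaaba => aaa
  | bbbbbbba => bbbbbb
  | bbbaaaa => bbaaa => baa => a
  | bbb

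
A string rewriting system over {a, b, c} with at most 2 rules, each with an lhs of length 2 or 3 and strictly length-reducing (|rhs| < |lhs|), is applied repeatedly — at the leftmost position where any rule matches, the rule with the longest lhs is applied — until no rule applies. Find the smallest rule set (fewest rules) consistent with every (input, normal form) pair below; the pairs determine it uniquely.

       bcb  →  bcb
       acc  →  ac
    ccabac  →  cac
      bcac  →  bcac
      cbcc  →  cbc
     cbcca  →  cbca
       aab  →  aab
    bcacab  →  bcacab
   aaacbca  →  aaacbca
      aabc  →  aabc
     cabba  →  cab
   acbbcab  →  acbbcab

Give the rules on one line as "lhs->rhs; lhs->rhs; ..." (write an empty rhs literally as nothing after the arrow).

  | bcb
  | acc => ac
  | ccabac => cabac => cac
  | bcac

ba->; cc->c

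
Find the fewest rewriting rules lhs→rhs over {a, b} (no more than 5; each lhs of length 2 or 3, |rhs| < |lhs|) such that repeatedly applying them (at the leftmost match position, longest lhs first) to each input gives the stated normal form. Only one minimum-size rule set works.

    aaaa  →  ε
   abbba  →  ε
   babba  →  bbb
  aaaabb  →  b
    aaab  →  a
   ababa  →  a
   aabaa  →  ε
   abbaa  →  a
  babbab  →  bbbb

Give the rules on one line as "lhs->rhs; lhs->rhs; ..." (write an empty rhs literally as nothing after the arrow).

aa->; aab->; ab->a; ba->b

  | aaaa => aa => ε
  | abbba => abba => aba => aa => ε
  | babba => bbba => bbb
  | aaaabb => aabb => b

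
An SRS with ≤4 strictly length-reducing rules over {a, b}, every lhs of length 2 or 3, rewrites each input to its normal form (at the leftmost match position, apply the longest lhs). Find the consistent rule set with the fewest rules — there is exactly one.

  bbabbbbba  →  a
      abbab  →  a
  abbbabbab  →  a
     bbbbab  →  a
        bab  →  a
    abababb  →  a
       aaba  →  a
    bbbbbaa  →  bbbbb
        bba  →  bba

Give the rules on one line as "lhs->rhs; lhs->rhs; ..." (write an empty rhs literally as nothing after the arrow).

  | bbabbbbba => babbbbba => abbbbba => abbbba => abbba => abba => aba => aa => a
  | abbab => abab => aab => ab => a
  | abbbabbab => abbabbab => ababbab => aabbab => abbab => abab => aab => ab => a
  | bbbbab => bbbab => bbab => bab => ab => a

aa->a; ab->a; baa->b; bab->ab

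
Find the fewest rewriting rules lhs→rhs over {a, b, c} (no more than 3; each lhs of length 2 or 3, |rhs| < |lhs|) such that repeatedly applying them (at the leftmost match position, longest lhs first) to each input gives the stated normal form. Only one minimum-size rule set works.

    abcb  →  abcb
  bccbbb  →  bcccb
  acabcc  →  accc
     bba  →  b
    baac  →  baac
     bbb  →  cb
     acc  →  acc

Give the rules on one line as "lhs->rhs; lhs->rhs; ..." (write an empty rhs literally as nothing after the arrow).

  | abcb
  | bccbbb => bcccb
  | acabcc => abbcc => accc
  | bba => ca => b

bb->c; ca->b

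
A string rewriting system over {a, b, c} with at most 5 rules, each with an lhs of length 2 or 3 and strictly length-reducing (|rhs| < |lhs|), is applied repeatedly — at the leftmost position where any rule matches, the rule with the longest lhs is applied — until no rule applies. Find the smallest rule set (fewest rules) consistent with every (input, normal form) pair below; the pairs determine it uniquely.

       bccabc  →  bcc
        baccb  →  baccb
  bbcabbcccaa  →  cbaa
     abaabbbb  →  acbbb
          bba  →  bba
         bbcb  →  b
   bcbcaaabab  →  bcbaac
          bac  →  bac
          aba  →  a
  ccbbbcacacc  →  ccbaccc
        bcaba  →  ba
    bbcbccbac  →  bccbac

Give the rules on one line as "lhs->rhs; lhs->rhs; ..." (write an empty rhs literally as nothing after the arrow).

  | bccabc => bcabc => babc => bcc
  | baccb
  | bbcabbcccaa => abbcccaa => cbcccaa => cbccaa => cbcaa => cbaa
  | abaabbbb => caabbbb => aabbbb => acbbb

ab->c; bbc->; ca->a; cac->cc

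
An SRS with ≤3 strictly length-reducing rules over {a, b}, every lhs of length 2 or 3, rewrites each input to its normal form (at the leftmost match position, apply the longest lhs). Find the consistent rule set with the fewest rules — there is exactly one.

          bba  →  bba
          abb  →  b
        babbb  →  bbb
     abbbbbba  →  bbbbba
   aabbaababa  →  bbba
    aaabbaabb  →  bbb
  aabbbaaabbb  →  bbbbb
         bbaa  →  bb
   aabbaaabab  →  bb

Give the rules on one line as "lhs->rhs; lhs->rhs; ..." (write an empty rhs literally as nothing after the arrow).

aa->; ab->

  | bba
  | abb => b
  | babbb => bbb
  | abbbbbba => bbbbba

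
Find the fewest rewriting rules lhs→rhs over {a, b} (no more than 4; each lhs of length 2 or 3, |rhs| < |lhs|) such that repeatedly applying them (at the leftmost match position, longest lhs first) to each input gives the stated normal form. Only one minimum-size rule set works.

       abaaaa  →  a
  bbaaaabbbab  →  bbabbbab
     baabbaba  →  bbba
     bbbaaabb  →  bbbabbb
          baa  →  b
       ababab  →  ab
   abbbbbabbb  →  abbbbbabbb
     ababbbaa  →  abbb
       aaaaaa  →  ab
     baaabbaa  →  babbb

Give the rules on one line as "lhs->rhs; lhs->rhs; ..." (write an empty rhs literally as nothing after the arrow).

  | abaaaa => aaaa => aba => a
  | bbaaaabbbab => bbababbbab => bbabbbab
  | baabbaba => bbbaba => bbba
  | bbbaaabb => bbbabbb

aa->; aaa->ab; aba->a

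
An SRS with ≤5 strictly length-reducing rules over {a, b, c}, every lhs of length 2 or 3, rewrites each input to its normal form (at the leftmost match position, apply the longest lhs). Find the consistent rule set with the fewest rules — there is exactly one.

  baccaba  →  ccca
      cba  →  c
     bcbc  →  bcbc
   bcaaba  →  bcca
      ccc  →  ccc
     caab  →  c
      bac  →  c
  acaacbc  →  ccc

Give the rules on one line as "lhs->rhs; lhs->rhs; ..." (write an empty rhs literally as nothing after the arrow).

ab->c; ac->; aca->ca; ba->

  | baccaba => ccaba => ccca
  | cba => c
  | bcbc
  | bcaaba => bcaca => bcca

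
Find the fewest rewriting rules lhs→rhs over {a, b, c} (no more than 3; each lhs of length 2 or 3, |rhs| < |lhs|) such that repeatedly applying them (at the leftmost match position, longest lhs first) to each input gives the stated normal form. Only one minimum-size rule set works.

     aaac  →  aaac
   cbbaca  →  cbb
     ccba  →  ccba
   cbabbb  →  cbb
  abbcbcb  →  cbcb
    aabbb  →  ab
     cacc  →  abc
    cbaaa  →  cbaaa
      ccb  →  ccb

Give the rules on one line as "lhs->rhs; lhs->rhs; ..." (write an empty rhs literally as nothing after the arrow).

abb->; aca->; cac->ab

  | aaac
  | cbbaca => cbb
  | ccba
  | cbabbb => cbb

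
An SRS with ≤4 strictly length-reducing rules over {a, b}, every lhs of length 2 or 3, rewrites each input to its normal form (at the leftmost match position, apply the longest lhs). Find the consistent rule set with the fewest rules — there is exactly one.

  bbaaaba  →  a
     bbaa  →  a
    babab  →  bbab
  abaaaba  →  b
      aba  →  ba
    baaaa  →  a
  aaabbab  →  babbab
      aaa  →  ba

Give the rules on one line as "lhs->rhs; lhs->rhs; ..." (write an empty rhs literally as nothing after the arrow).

  | bbaaaba => bbbaba => aaba => a
  | bbaa => bbb => a
  | babab => bbab
  | abaaaba => baaaba => bbaba => bbba => aa => b

aa->b; aab->; aba->ba; bbb->a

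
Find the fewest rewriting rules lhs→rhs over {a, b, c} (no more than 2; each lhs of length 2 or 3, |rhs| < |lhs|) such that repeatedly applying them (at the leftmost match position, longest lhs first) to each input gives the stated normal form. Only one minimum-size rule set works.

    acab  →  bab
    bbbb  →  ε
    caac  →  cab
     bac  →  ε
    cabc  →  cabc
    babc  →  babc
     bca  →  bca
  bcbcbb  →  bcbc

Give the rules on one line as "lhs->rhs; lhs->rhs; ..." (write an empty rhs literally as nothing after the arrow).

ac->b; bb->

  | acab => bab
  | bbbb => bb => ε
  | caac => cab
  | bac => bb => ε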